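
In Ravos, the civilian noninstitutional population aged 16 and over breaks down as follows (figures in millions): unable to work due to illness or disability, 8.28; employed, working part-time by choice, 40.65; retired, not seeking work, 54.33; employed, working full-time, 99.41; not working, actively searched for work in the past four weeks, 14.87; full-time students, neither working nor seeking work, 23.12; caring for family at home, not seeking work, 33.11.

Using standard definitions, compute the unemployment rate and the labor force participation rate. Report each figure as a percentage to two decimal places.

Unemployment rate ≈ 9.60%; labor force participation rate ≈ 56.59%.

Employed = 40.65 + 99.41 = 140.06 million.
Unemployed = 14.87 million.
Labor force = 140.06 + 14.87 = 154.93 million.
Not in labor force = 8.28 + 54.33 + 23.12 + 33.11 = 118.84 million (those not working and not actively searching are outside the labor force).
Civilian working-age population = 154.93 + 118.84 = 273.77 million.
Unemployment rate = 14.87 / 154.93 = 9.60%.
Labor force participation rate = 154.93 / 273.77 = 56.59%.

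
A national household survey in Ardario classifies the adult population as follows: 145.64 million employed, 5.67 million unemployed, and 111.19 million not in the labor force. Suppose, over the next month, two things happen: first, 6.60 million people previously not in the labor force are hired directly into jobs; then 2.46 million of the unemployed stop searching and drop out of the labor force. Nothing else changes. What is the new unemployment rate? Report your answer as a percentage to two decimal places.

New unemployment rate ≈ 2.06%.

Initially, labor force = 145.64 + 5.67 = 151.31 million, so u = 5.67/151.31 = 3.75%.
After the first change, employed and labor force both rise by 6.60; unemployed unchanged → E = 152.24, U = 5.67, labor force = 157.91 million.
After the second change, unemployed and labor force both fall by 2.46 → E = 152.24, U = 3.21, labor force = 155.45 million.
New unemployment rate = 3.21 / 155.45 = 2.06%.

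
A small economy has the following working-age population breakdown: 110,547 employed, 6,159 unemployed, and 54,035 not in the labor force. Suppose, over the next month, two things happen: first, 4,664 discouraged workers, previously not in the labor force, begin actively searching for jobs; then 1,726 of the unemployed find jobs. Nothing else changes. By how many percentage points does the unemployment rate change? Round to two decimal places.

The unemployment rate changes by +2.22 percentage points.

Initially, labor force = 110,547 + 6,159 = 116,706, so u = 6,159/116,706 = 5.28%.
After the first change, unemployed and labor force both rise by 4,664 → E = 110,547, U = 10,823, labor force = 121,370.
After the second change, unemployed falls and employed rises by 1,726; labor force unchanged → E = 112,273, U = 9,097, labor force = 121,370.
New unemployment rate = 9,097 / 121,370 = 7.50%.
Change = 7.50% − 5.28% = +2.22 percentage points.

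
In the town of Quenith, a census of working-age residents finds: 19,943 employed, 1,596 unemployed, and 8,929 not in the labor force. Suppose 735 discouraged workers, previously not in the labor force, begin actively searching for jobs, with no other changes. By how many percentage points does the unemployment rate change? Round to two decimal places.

Initially, labor force = 19,943 + 1,596 = 21,539, so u = 1,596/21,539 = 7.41%.
After the change, unemployed and labor force both rise by 735 → E = 19,943, U = 2,331, labor force = 22,274.
New unemployment rate = 2,331 / 22,274 = 10.47%.
Change = 10.47% − 7.41% = +3.06 percentage points.

The unemployment rate changes by +3.06 percentage points.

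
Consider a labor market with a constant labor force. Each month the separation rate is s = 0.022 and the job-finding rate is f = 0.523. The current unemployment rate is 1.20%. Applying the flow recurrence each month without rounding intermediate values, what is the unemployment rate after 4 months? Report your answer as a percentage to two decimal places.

With a fixed labor force, u_{t+1} = u_t + s·(1−u_t) − f·u_t = u_t·(1−s−f) + s.
Here 1−s−f = 0.455 and s = 0.022.
u_1 = 0.012000 × 0.455 + 0.022 = 0.027460.
u_2 = 0.027460 × 0.455 + 0.022 = 0.034494.
u_3 = 0.034494 × 0.455 + 0.022 = 0.037695.
u_4 = 0.037695 × 0.455 + 0.022 = 0.039151.

Unemployment rate after four months ≈ 3.92%.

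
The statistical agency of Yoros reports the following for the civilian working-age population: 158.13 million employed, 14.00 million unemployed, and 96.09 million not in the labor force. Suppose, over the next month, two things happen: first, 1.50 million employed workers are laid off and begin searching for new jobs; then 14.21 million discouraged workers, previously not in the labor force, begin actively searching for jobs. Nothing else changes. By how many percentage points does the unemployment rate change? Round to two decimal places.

Initially, labor force = 158.13 + 14.00 = 172.13 million, so u = 14.00/172.13 = 8.13%.
After the first change, employed falls and unemployed rises by 1.50; labor force unchanged → E = 156.63, U = 15.50, labor force = 172.13 million.
After the second change, unemployed and labor force both rise by 14.21 → E = 156.63, U = 29.71, labor force = 186.34 million.
New unemployment rate = 29.71 / 186.34 = 15.94%.
Change = 15.94% − 8.13% = +7.81 percentage points.

The unemployment rate changes by +7.81 percentage points.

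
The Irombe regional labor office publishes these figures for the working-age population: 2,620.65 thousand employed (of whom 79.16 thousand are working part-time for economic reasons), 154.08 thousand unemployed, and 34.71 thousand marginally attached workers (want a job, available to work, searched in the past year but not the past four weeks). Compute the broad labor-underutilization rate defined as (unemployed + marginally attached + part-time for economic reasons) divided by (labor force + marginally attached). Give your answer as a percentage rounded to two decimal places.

Broad underutilization rate ≈ 9.54%.

Labor force = 2,620.65 + 154.08 = 2,774.73 thousand.
Numerator = 154.08 + 34.71 + 79.16 = 267.95 thousand.
Denominator = 2,774.73 + 34.71 = 2,809.44 thousand.
Broad rate = 267.95 / 2,809.44 = 9.54%.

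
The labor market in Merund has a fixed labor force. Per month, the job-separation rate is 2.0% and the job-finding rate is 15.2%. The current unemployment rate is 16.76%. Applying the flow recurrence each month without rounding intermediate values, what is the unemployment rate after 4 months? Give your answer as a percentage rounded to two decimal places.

With a fixed labor force, u_{t+1} = u_t + s·(1−u_t) − f·u_t = u_t·(1−s−f) + s.
Here 1−s−f = 0.828 and s = 0.020.
u_1 = 0.167600 × 0.828 + 0.020 = 0.158773.
u_2 = 0.158773 × 0.828 + 0.020 = 0.151464.
u_3 = 0.151464 × 0.828 + 0.020 = 0.145412.
u_4 = 0.145412 × 0.828 + 0.020 = 0.140401.

Unemployment rate after four months ≈ 14.04%.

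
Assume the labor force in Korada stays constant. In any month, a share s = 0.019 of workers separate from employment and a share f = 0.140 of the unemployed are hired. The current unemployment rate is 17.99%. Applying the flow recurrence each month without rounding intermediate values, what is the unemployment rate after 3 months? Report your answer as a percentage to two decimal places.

Unemployment rate after three months ≈ 15.54%.

With a fixed labor force, u_{t+1} = u_t + s·(1−u_t) − f·u_t = u_t·(1−s−f) + s.
Here 1−s−f = 0.841 and s = 0.019.
u_1 = 0.179900 × 0.841 + 0.019 = 0.170296.
u_2 = 0.170296 × 0.841 + 0.019 = 0.162219.
u_3 = 0.162219 × 0.841 + 0.019 = 0.155426.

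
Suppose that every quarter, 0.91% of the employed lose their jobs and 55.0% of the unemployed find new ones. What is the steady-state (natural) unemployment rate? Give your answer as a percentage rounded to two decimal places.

At steady state the flows balance: s·E = f·U, so U/(E+U) = s/(s+f).
u* = 0.91 / (0.91 + 55.0) = 0.91 / 55.91 = 1.63%.

Steady-state unemployment rate ≈ 1.63%.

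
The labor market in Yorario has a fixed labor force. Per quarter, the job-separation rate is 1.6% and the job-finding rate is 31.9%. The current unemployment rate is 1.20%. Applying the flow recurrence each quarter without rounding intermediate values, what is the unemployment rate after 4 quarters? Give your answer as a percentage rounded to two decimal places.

Unemployment rate after four quarters ≈ 4.08%.

With a fixed labor force, u_{t+1} = u_t + s·(1−u_t) − f·u_t = u_t·(1−s−f) + s.
Here 1−s−f = 0.665 and s = 0.016.
u_1 = 0.012000 × 0.665 + 0.016 = 0.023980.
u_2 = 0.023980 × 0.665 + 0.016 = 0.031947.
u_3 = 0.031947 × 0.665 + 0.016 = 0.037245.
u_4 = 0.037245 × 0.665 + 0.016 = 0.040768.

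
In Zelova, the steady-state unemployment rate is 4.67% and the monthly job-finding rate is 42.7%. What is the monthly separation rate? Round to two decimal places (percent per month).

Separation rate ≈ 2.09% per month.

From u* = s/(s+f): s = u·f/(1−u).
s = 0.0467 × 42.7 / (1 − 0.0467) = 1.9941 / 0.9533 ≈ 2.09% per month.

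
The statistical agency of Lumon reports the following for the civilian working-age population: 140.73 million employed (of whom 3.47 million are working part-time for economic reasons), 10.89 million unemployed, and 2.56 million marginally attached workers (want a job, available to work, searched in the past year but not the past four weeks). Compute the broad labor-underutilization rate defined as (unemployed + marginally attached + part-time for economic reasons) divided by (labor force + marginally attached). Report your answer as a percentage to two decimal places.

Labor force = 140.73 + 10.89 = 151.62 million.
Numerator = 10.89 + 2.56 + 3.47 = 16.92 million.
Denominator = 151.62 + 2.56 = 154.18 million.
Broad rate = 16.92 / 154.18 = 10.97%.

Broad underutilization rate ≈ 10.97%.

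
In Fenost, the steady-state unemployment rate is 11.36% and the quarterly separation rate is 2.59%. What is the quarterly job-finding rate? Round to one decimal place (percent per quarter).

Job-finding rate ≈ 20.2% per quarter.

From u* = s/(s+f): f = s·(1−u)/u.
f = 2.59 × (1 − 0.1136) / 0.1136 = 2.2958 / 0.1136 ≈ 20.2% per quarter.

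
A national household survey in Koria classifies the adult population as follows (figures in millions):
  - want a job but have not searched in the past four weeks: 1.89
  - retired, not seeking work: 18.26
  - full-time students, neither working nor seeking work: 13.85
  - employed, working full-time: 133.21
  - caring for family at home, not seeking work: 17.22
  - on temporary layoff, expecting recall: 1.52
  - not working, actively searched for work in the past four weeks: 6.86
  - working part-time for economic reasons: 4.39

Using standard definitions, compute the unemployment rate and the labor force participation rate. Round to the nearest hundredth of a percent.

Unemployment rate ≈ 5.74%; labor force participation rate ≈ 74.03%.

Employed = 133.21 + 4.39 = 137.60 million (anyone who worked, including part-time for economic reasons, counts as employed).
Unemployed = 1.52 + 6.86 = 8.38 million (jobless and actively searching, or on temporary layoff).
Labor force = 137.60 + 8.38 = 145.98 million.
Not in labor force = 1.89 + 18.26 + 13.85 + 17.22 = 51.22 million (those not working and not actively searching are outside the labor force — including those who want a job but have given up searching).
Civilian working-age population = 145.98 + 51.22 = 197.20 million.
Unemployment rate = 8.38 / 145.98 = 5.74%.
Labor force participation rate = 145.98 / 197.20 = 74.03%.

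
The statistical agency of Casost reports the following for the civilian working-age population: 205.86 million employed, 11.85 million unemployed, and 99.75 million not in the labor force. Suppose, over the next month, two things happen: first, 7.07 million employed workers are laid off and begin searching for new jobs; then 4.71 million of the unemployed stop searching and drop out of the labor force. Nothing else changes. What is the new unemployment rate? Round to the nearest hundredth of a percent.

Initially, labor force = 205.86 + 11.85 = 217.71 million, so u = 11.85/217.71 = 5.44%.
After the first change, employed falls and unemployed rises by 7.07; labor force unchanged → E = 198.79, U = 18.92, labor force = 217.71 million.
After the second change, unemployed and labor force both fall by 4.71 → E = 198.79, U = 14.21, labor force = 213.00 million.
New unemployment rate = 14.21 / 213.00 = 6.67%.

New unemployment rate ≈ 6.67%.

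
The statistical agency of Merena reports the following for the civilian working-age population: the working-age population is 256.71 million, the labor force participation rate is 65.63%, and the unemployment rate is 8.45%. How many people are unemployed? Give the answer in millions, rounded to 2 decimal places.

About 14.24 million are unemployed.

Labor force = 0.6563 × 256.71 = 168.48 million.
Unemployed = 0.0845 × 168.48 ≈ 14.24 million.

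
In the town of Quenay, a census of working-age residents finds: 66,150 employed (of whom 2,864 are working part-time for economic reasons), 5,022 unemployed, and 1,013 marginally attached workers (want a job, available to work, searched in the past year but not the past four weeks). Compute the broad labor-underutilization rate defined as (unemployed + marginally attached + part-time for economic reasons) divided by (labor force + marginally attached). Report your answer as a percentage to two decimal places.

Labor force = 66,150 + 5,022 = 71,172.
Numerator = 5,022 + 1,013 + 2,864 = 8,899.
Denominator = 71,172 + 1,013 = 72,185.
Broad rate = 8,899 / 72,185 = 12.33%.

Broad underutilization rate ≈ 12.33%.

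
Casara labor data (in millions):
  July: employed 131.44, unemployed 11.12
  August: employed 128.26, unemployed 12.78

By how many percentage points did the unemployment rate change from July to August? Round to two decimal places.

The unemployment rate changed by +1.26 percentage points.

July: labor force = 131.44 + 11.12 = 142.56; u = 11.12/142.56 = 7.80%.
August: labor force = 128.26 + 12.78 = 141.04; u = 12.78/141.04 = 9.06%.
Change = 9.06% − 7.80% = +1.26 pp.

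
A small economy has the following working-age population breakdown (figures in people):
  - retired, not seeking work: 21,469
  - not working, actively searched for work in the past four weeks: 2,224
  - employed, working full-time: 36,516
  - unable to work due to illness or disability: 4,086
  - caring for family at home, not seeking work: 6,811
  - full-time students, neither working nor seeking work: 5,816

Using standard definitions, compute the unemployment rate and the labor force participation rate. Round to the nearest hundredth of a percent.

Employed = 36,516.
Unemployed = 2,224.
Labor force = 36,516 + 2,224 = 38,740.
Not in labor force = 21,469 + 4,086 + 6,811 + 5,816 = 38,182 (those not working and not actively searching are outside the labor force).
Civilian working-age population = 38,740 + 38,182 = 76,922.
Unemployment rate = 2,224 / 38,740 = 5.74%.
Labor force participation rate = 38,740 / 76,922 = 50.36%.

Unemployment rate ≈ 5.74%; labor force participation rate ≈ 50.36%.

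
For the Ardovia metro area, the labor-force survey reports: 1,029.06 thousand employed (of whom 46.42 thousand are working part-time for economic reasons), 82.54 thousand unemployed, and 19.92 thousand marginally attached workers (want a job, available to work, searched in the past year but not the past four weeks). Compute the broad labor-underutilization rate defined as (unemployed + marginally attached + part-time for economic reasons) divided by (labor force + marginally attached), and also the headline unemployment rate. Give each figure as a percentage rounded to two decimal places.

Labor force = 1,029.06 + 82.54 = 1,111.60 thousand.
Numerator = 82.54 + 19.92 + 46.42 = 148.88 thousand.
Denominator = 1,111.60 + 19.92 = 1,131.52 thousand.
Broad rate = 148.88 / 1,131.52 = 13.16%.
Headline unemployment rate = 82.54 / 1,111.60 = 7.43%.

Broad underutilization rate ≈ 13.16%; headline unemployment rate ≈ 7.43%.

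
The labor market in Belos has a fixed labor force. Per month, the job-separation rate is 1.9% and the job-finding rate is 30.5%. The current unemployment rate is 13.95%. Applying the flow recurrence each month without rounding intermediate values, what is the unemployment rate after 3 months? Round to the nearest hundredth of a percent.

Unemployment rate after three months ≈ 8.36%.

With a fixed labor force, u_{t+1} = u_t + s·(1−u_t) − f·u_t = u_t·(1−s−f) + s.
Here 1−s−f = 0.676 and s = 0.019.
u_1 = 0.139500 × 0.676 + 0.019 = 0.113302.
u_2 = 0.113302 × 0.676 + 0.019 = 0.095592.
u_3 = 0.095592 × 0.676 + 0.019 = 0.083620.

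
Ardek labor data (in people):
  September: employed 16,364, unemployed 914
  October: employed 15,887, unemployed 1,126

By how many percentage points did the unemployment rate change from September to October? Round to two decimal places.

September: labor force = 16,364 + 914 = 17,278; u = 914/17,278 = 5.29%.
October: labor force = 15,887 + 1,126 = 17,013; u = 1,126/17,013 = 6.62%.
Change = 6.62% − 5.29% = +1.33 pp.

The unemployment rate changed by +1.33 percentage points.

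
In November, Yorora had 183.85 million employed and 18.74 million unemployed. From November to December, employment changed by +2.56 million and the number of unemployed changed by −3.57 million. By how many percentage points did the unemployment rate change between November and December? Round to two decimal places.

November: labor force = 183.85 + 18.74 = 202.59; u = 18.74/202.59 = 9.25%.
December: labor force = 186.41 + 15.17 = 201.58; u = 15.17/201.58 = 7.53%.
Change = 7.53% − 9.25% = −1.72 pp.

The unemployment rate changed by −1.72 percentage points.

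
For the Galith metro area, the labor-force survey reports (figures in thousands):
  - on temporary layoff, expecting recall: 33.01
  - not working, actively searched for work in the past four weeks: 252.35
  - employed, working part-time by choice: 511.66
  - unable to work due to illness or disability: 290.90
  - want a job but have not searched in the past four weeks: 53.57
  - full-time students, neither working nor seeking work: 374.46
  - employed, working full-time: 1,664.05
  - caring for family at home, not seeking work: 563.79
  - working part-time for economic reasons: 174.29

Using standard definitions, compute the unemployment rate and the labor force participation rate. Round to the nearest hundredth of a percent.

Employed = 511.66 + 1,664.05 + 174.29 = 2,350.00 thousand (anyone who worked, including part-time for economic reasons, counts as employed).
Unemployed = 33.01 + 252.35 = 285.36 thousand (jobless and actively searching, or on temporary layoff).
Labor force = 2,350.00 + 285.36 = 2,635.36 thousand.
Not in labor force = 290.90 + 53.57 + 374.46 + 563.79 = 1,282.72 thousand (those not working and not actively searching are outside the labor force — including those who want a job but have given up searching).
Civilian working-age population = 2,635.36 + 1,282.72 = 3,918.08 thousand.
Unemployment rate = 285.36 / 2,635.36 = 10.83%.
Labor force participation rate = 2,635.36 / 3,918.08 = 67.26%.

Unemployment rate ≈ 10.83%; labor force participation rate ≈ 67.26%.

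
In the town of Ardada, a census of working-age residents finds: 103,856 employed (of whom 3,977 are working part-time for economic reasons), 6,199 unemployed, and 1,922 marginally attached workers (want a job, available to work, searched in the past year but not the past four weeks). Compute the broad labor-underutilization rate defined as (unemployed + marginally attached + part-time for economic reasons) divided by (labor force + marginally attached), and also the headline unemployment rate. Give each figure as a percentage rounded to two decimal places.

Broad underutilization rate ≈ 10.80%; headline unemployment rate ≈ 5.63%.

Labor force = 103,856 + 6,199 = 110,055.
Numerator = 6,199 + 1,922 + 3,977 = 12,098.
Denominator = 110,055 + 1,922 = 111,977.
Broad rate = 12,098 / 111,977 = 10.80%.
Headline unemployment rate = 6,199 / 110,055 = 5.63%.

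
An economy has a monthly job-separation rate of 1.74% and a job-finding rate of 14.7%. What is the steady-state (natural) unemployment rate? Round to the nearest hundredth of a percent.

Steady-state unemployment rate ≈ 10.58%.

At steady state the flows balance: s·E = f·U, so U/(E+U) = s/(s+f).
u* = 1.74 / (1.74 + 14.7) = 1.74 / 16.44 = 10.58%.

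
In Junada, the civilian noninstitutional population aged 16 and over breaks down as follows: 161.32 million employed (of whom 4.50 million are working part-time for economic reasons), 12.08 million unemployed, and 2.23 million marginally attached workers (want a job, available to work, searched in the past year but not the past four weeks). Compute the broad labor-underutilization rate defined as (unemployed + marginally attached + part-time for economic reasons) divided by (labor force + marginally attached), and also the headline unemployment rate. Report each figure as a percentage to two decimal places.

Broad underutilization rate ≈ 10.71%; headline unemployment rate ≈ 6.97%.

Labor force = 161.32 + 12.08 = 173.40 million.
Numerator = 12.08 + 2.23 + 4.50 = 18.81 million.
Denominator = 173.40 + 2.23 = 175.63 million.
Broad rate = 18.81 / 175.63 = 10.71%.
Headline unemployment rate = 12.08 / 173.40 = 6.97%.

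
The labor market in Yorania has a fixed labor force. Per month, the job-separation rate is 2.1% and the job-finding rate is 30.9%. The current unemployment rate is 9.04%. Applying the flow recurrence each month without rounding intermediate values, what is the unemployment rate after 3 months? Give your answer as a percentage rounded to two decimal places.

With a fixed labor force, u_{t+1} = u_t + s·(1−u_t) − f·u_t = u_t·(1−s−f) + s.
Here 1−s−f = 0.670 and s = 0.021.
u_1 = 0.090400 × 0.670 + 0.021 = 0.081568.
u_2 = 0.081568 × 0.670 + 0.021 = 0.075651.
u_3 = 0.075651 × 0.670 + 0.021 = 0.071686.

Unemployment rate after three months ≈ 7.17%.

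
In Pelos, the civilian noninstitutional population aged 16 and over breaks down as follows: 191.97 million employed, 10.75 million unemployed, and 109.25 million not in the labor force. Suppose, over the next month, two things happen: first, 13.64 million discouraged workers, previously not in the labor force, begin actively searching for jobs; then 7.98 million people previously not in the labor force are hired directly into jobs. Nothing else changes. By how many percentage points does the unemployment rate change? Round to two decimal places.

Initially, labor force = 191.97 + 10.75 = 202.72 million, so u = 10.75/202.72 = 5.30%.
After the first change, unemployed and labor force both rise by 13.64 → E = 191.97, U = 24.39, labor force = 216.36 million.
After the second change, employed and labor force both rise by 7.98; unemployed unchanged → E = 199.95, U = 24.39, labor force = 224.34 million.
New unemployment rate = 24.39 / 224.34 = 10.87%.
Change = 10.87% − 5.30% = +5.57 percentage points.

The unemployment rate changes by +5.57 percentage points.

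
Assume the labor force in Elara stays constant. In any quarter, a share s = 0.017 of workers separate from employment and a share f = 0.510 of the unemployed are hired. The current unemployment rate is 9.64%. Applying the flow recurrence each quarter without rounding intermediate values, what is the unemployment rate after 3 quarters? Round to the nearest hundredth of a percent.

With a fixed labor force, u_{t+1} = u_t + s·(1−u_t) − f·u_t = u_t·(1−s−f) + s.
Here 1−s−f = 0.473 and s = 0.017.
u_1 = 0.096400 × 0.473 + 0.017 = 0.062597.
u_2 = 0.062597 × 0.473 + 0.017 = 0.046608.
u_3 = 0.046608 × 0.473 + 0.017 = 0.039046.

Unemployment rate after three quarters ≈ 3.90%.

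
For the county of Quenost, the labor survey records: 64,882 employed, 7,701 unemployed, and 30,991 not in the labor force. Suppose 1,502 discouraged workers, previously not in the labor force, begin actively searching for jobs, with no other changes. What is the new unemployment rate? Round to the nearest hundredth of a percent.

New unemployment rate ≈ 12.42%.

Initially, labor force = 64,882 + 7,701 = 72,583, so u = 7,701/72,583 = 10.61%.
After the change, unemployed and labor force both rise by 1,502 → E = 64,882, U = 9,203, labor force = 74,085.
New unemployment rate = 9,203 / 74,085 = 12.42%.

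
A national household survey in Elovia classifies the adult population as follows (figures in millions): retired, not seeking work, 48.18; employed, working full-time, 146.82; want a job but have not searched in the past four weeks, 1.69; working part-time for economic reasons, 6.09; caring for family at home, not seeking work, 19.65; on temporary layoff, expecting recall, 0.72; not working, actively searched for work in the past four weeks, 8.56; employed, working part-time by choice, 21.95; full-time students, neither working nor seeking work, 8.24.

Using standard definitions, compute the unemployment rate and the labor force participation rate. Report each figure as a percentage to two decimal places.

Employed = 146.82 + 6.09 + 21.95 = 174.86 million (anyone who worked, including part-time for economic reasons, counts as employed).
Unemployed = 0.72 + 8.56 = 9.28 million (jobless and actively searching, or on temporary layoff).
Labor force = 174.86 + 9.28 = 184.14 million.
Not in labor force = 48.18 + 1.69 + 19.65 + 8.24 = 77.76 million (those not working and not actively searching are outside the labor force — including those who want a job but have given up searching).
Civilian working-age population = 184.14 + 77.76 = 261.90 million.
Unemployment rate = 9.28 / 184.14 = 5.04%.
Labor force participation rate = 184.14 / 261.90 = 70.31%.

Unemployment rate ≈ 5.04%; labor force participation rate ≈ 70.31%.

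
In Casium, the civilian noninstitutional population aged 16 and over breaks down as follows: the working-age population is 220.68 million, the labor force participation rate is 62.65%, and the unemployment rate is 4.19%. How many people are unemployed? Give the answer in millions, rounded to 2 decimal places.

About 5.79 million are unemployed.

Labor force = 0.6265 × 220.68 = 138.26 million.
Unemployed = 0.0419 × 138.26 ≈ 5.79 million.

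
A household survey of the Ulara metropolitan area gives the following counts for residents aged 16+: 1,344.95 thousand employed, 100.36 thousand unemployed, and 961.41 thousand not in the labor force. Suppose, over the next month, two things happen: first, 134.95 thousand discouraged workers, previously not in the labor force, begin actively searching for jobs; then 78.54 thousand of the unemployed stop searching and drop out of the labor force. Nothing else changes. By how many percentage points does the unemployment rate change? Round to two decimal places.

The unemployment rate changes by +3.50 percentage points.

Initially, labor force = 1,344.95 + 100.36 = 1,445.31 thousand, so u = 100.36/1,445.31 = 6.94%.
After the first change, unemployed and labor force both rise by 134.95 → E = 1,344.95, U = 235.31, labor force = 1,580.26 thousand.
After the second change, unemployed and labor force both fall by 78.54 → E = 1,344.95, U = 156.77, labor force = 1,501.72 thousand.
New unemployment rate = 156.77 / 1,501.72 = 10.44%.
Change = 10.44% − 6.94% = +3.50 percentage points.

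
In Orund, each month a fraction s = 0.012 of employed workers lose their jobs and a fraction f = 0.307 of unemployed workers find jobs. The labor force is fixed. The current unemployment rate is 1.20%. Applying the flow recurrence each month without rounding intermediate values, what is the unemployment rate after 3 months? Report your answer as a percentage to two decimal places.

Unemployment rate after three months ≈ 2.95%.

With a fixed labor force, u_{t+1} = u_t + s·(1−u_t) − f·u_t = u_t·(1−s−f) + s.
Here 1−s−f = 0.681 and s = 0.012.
u_1 = 0.012000 × 0.681 + 0.012 = 0.020172.
u_2 = 0.020172 × 0.681 + 0.012 = 0.025737.
u_3 = 0.025737 × 0.681 + 0.012 = 0.029527.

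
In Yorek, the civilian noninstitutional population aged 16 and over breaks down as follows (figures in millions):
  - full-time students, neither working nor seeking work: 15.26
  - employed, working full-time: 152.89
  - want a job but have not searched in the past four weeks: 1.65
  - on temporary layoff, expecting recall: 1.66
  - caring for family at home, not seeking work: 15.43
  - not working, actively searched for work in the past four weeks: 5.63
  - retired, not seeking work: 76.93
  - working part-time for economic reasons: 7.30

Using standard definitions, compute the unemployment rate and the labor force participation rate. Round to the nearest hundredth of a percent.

Unemployment rate ≈ 4.35%; labor force participation rate ≈ 60.52%.

Employed = 152.89 + 7.30 = 160.19 million (anyone who worked, including part-time for economic reasons, counts as employed).
Unemployed = 1.66 + 5.63 = 7.29 million (jobless and actively searching, or on temporary layoff).
Labor force = 160.19 + 7.29 = 167.48 million.
Not in labor force = 15.26 + 1.65 + 15.43 + 76.93 = 109.27 million (those not working and not actively searching are outside the labor force — including those who want a job but have given up searching).
Civilian working-age population = 167.48 + 109.27 = 276.75 million.
Unemployment rate = 7.29 / 167.48 = 4.35%.
Labor force participation rate = 167.48 / 276.75 = 60.52%.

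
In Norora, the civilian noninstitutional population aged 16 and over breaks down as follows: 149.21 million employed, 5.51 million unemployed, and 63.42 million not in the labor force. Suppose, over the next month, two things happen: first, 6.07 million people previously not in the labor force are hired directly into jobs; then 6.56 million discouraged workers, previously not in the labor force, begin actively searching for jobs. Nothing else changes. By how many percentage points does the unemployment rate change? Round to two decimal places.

The unemployment rate changes by +3.65 percentage points.

Initially, labor force = 149.21 + 5.51 = 154.72 million, so u = 5.51/154.72 = 3.56%.
After the first change, employed and labor force both rise by 6.07; unemployed unchanged → E = 155.28, U = 5.51, labor force = 160.79 million.
After the second change, unemployed and labor force both rise by 6.56 → E = 155.28, U = 12.07, labor force = 167.35 million.
New unemployment rate = 12.07 / 167.35 = 7.21%.
Change = 7.21% − 3.56% = +3.65 percentage points.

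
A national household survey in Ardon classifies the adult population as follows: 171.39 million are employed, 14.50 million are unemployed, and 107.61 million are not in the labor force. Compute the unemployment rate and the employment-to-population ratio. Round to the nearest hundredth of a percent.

Unemployment rate ≈ 7.80%; employment-population ratio ≈ 58.40%.

Labor force = employed + unemployed = 171.39 + 14.50 = 185.89 million.
Working-age population = 185.89 + 107.61 = 293.50 million.
Unemployment rate = 14.50 / 185.89 = 7.80%.
Employment-population ratio = 171.39 / 293.50 = 58.40%.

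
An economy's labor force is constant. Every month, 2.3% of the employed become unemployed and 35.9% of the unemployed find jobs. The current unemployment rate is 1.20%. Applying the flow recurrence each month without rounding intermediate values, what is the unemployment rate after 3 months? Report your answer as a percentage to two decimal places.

Unemployment rate after three months ≈ 4.88%.

With a fixed labor force, u_{t+1} = u_t + s·(1−u_t) − f·u_t = u_t·(1−s−f) + s.
Here 1−s−f = 0.618 and s = 0.023.
u_1 = 0.012000 × 0.618 + 0.023 = 0.030416.
u_2 = 0.030416 × 0.618 + 0.023 = 0.041797.
u_3 = 0.041797 × 0.618 + 0.023 = 0.048831.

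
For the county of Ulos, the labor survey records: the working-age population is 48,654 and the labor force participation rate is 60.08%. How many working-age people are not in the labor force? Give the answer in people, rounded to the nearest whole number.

Share not in the labor force = 1 − 0.6008 = 0.3992.
Not in labor force = 0.3992 × 48,654 ≈ 19,423.

About 19,423 are not in the labor force.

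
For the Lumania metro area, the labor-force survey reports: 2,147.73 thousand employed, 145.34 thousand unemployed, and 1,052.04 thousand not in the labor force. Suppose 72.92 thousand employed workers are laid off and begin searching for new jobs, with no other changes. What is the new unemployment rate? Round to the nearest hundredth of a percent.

New unemployment rate ≈ 9.52%.

Initially, labor force = 2,147.73 + 145.34 = 2,293.07 thousand, so u = 145.34/2,293.07 = 6.34%.
After the change, employed falls and unemployed rises by 72.92; labor force unchanged → E = 2,074.81, U = 218.26, labor force = 2,293.07 thousand.
New unemployment rate = 218.26 / 2,293.07 = 9.52%.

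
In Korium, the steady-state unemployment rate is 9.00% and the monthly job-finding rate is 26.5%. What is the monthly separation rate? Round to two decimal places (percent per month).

Separation rate ≈ 2.62% per month.

From u* = s/(s+f): s = u·f/(1−u).
s = 0.0900 × 26.5 / (1 − 0.0900) = 2.3850 / 0.9100 ≈ 2.62% per month.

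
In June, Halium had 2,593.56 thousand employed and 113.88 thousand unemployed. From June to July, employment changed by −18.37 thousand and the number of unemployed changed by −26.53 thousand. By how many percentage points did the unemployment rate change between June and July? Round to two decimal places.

The unemployment rate changed by −0.93 percentage points.

June: labor force = 2,593.56 + 113.88 = 2,707.44; u = 113.88/2,707.44 = 4.21%.
July: labor force = 2,575.19 + 87.35 = 2,662.54; u = 87.35/2,662.54 = 3.28%.
Change = 3.28% − 4.21% = −0.93 pp.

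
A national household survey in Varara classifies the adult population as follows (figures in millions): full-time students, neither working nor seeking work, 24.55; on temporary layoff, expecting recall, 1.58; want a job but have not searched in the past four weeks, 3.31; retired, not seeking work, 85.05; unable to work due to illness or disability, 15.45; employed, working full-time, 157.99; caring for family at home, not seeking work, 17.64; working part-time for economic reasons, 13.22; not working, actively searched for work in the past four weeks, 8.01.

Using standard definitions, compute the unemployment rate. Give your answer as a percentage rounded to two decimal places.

Employed = 157.99 + 13.22 = 171.21 million (anyone who worked, including part-time for economic reasons, counts as employed).
Unemployed = 1.58 + 8.01 = 9.59 million (jobless and actively searching, or on temporary layoff).
Labor force = 171.21 + 9.59 = 180.80 million.
Unemployment rate = 9.59 / 180.80 = 5.30%.

Unemployment rate ≈ 5.30%.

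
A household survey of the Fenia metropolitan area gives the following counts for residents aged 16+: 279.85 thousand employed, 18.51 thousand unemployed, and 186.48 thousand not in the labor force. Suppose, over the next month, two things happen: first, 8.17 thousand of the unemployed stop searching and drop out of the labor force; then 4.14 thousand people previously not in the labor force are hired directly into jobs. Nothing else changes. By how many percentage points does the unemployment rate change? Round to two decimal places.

Initially, labor force = 279.85 + 18.51 = 298.36 thousand, so u = 18.51/298.36 = 6.20%.
After the first change, unemployed and labor force both fall by 8.17 → E = 279.85, U = 10.34, labor force = 290.19 thousand.
After the second change, employed and labor force both rise by 4.14; unemployed unchanged → E = 283.99, U = 10.34, labor force = 294.33 thousand.
New unemployment rate = 10.34 / 294.33 = 3.51%.
Change = 3.51% − 6.20% = −2.69 percentage points.

The unemployment rate changes by −2.69 percentage points.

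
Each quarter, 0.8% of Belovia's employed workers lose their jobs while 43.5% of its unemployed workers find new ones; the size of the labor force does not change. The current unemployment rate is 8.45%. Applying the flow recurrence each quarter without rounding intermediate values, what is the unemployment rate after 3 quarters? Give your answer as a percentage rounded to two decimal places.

With a fixed labor force, u_{t+1} = u_t + s·(1−u_t) − f·u_t = u_t·(1−s−f) + s.
Here 1−s−f = 0.557 and s = 0.008.
u_1 = 0.084500 × 0.557 + 0.008 = 0.055067.
u_2 = 0.055067 × 0.557 + 0.008 = 0.038672.
u_3 = 0.038672 × 0.557 + 0.008 = 0.029540.

Unemployment rate after three quarters ≈ 2.95%.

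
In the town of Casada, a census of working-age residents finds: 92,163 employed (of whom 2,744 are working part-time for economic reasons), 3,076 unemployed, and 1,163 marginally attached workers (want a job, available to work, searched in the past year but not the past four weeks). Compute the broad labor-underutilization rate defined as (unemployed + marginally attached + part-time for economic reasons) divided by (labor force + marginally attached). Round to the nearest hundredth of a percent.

Broad underutilization rate ≈ 7.24%.

Labor force = 92,163 + 3,076 = 95,239.
Numerator = 3,076 + 1,163 + 2,744 = 6,983.
Denominator = 95,239 + 1,163 = 96,402.
Broad rate = 6,983 / 96,402 = 7.24%.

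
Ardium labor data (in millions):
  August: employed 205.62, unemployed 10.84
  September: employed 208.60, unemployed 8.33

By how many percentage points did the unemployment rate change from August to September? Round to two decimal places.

August: labor force = 205.62 + 10.84 = 216.46; u = 10.84/216.46 = 5.01%.
September: labor force = 208.60 + 8.33 = 216.93; u = 8.33/216.93 = 3.84%.
Change = 3.84% − 5.01% = −1.17 pp.

The unemployment rate changed by −1.17 percentage points.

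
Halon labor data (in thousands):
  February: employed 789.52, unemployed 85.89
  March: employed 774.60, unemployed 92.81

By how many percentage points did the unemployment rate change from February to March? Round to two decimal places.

February: labor force = 789.52 + 85.89 = 875.41; u = 85.89/875.41 = 9.81%.
March: labor force = 774.60 + 92.81 = 867.41; u = 92.81/867.41 = 10.70%.
Change = 10.70% − 9.81% = +0.89 pp.

The unemployment rate changed by +0.89 percentage points.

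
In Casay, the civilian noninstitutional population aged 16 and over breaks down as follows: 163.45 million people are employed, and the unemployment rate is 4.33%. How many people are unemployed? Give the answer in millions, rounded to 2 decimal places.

Let U be the number unemployed. The labor force is E + U, and U/(E+U) = 0.0433.
So U = 0.0433 × 163.45 / (1 − 0.0433) = 7.0774 / 0.9567 ≈ 7.40 million.

About 7.40 million are unemployed.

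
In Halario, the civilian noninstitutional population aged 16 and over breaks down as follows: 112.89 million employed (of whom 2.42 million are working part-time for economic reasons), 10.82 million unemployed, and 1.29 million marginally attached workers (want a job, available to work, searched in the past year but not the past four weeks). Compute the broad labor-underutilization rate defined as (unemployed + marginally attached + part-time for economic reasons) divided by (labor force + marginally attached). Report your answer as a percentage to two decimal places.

Labor force = 112.89 + 10.82 = 123.71 million.
Numerator = 10.82 + 1.29 + 2.42 = 14.53 million.
Denominator = 123.71 + 1.29 = 125.00 million.
Broad rate = 14.53 / 125.00 = 11.62%.

Broad underutilization rate ≈ 11.62%.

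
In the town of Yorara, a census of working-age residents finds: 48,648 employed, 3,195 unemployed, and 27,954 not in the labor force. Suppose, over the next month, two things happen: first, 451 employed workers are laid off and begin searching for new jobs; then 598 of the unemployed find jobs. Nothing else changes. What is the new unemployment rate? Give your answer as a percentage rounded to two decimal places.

Initially, labor force = 48,648 + 3,195 = 51,843, so u = 3,195/51,843 = 6.16%.
After the first change, employed falls and unemployed rises by 451; labor force unchanged → E = 48,197, U = 3,646, labor force = 51,843.
After the second change, unemployed falls and employed rises by 598; labor force unchanged → E = 48,795, U = 3,048, labor force = 51,843.
New unemployment rate = 3,048 / 51,843 = 5.88%.

New unemployment rate ≈ 5.88%.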